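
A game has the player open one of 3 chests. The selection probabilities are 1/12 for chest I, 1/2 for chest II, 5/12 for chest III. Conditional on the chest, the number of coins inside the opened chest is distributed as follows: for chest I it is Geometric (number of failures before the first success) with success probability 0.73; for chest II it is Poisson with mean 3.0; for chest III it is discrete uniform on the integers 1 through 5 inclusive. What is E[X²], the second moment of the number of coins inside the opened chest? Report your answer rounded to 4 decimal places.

10.6370

For each component E[X²] = Var + (mean)², giving I: 0.64346; II: 12; III: 11.
Overall E[X²] = 0.0833333·0.64346 + 0.5·12 + 0.416667·11 = 10.637.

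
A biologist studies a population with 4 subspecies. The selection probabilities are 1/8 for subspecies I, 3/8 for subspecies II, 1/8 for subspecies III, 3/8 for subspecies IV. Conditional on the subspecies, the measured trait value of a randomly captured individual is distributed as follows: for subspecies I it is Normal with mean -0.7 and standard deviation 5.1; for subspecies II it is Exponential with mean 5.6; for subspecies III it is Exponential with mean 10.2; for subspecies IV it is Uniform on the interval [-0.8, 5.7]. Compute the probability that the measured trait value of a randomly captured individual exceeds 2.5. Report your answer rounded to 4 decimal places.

Conditional on each subspecies, P(X > 2.5): I: 0.265182; II: 0.639909; III: 0.782628; IV: 0.492308.
By total probability, P(X > 2.5) = 0.125·0.265182 + 0.375·0.639909 + 0.125·0.782628 + 0.375·0.492308 = 0.555558.

0.5556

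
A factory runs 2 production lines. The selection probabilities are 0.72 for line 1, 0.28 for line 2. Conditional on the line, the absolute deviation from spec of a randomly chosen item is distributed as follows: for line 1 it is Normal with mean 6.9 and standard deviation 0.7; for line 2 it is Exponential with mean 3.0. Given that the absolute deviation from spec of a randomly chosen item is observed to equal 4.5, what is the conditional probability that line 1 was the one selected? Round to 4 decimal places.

Likelihoods f(4.5 | ·): 1: 0.0015967; 2: 0.0743767.
Posterior ∝ prior × likelihood. Numerator for 1: 0.72·0.0015967 = 0.00114963.
Normalizing constant: 0.72·0.0015967 + 0.28·0.0743767 = 0.0219751.
P(1 | observation) = 0.00114963 / 0.0219751 = 0.0523149.

0.0523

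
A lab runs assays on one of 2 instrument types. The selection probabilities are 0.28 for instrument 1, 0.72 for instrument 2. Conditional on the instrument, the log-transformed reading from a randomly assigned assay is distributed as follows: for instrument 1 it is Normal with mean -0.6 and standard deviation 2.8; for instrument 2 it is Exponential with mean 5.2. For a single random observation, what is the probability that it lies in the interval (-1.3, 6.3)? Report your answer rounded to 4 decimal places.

0.6713

Conditional on each instrument, P(-1.3 < X < 6.3): 1: 0.591842; 2: 0.702261.
By total probability, P(-1.3 < X < 6.3) = 0.28·0.591842 + 0.72·0.702261 = 0.671344.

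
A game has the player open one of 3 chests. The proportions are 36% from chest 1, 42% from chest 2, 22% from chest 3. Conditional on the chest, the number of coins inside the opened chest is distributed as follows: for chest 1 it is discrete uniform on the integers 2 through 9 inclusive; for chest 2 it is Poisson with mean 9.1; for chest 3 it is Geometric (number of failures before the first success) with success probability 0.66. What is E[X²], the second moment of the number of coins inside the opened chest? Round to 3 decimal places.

51.612

For each component E[X²] = Var + (mean)², giving 1: 35.5; 2: 91.91; 3: 1.04591.
Overall E[X²] = 0.36·35.5 + 0.42·91.91 + 0.22·1.04591 = 51.6123.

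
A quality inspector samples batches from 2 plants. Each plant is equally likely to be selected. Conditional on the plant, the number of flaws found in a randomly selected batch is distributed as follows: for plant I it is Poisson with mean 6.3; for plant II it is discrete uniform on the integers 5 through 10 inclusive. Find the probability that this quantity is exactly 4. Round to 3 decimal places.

Conditional on each plant, P(X = 4): I: 0.12053; II: 0.
By total probability, P(X = 4) = 0.5·0.12053 + 0.5·0 = 0.0602651.

0.060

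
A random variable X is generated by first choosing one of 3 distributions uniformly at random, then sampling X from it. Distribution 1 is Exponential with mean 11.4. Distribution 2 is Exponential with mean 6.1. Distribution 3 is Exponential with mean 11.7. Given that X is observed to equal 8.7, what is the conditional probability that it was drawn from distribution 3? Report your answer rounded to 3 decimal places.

Likelihoods f(8.7 | ·): 1: 0.040894; 2: 0.0393792; 3: 0.0406328.
Posterior ∝ prior × likelihood. Numerator for 3: 0.333333·0.0406328 = 0.0135443.
Normalizing constant: 0.333333·0.040894 + 0.333333·0.0393792 + 0.333333·0.0406328 = 0.040302.
P(3 | observation) = 0.0135443 / 0.040302 = 0.33607.

0.336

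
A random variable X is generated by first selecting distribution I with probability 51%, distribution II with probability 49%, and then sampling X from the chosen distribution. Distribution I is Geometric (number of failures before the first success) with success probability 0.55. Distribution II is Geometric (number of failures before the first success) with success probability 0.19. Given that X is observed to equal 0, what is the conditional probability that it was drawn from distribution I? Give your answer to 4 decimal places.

Likelihoods P(X=0 | ·): I: 0.55; II: 0.19.
Posterior ∝ prior × likelihood. Numerator for I: 0.51·0.55 = 0.2805.
Normalizing constant: 0.51·0.55 + 0.49·0.19 = 0.3736.
P(I | observation) = 0.2805 / 0.3736 = 0.750803.

0.7508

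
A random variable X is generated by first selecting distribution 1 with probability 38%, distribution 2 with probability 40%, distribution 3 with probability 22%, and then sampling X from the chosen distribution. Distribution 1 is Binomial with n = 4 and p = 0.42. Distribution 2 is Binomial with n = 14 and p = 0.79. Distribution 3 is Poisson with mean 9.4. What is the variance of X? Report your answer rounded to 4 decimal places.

21.9659

Per component, 1: μ=1.68, E[X²]=3.7968; 2: μ=11.06, E[X²]=124.646; 3: μ=9.4, E[X²]=97.76.
E[X] = 0.38·1.68 + 0.4·11.06 + 0.22·9.4 = 7.1304.
E[X²] = 0.38·3.7968 + 0.4·124.646 + 0.22·97.76 = 72.8085.
Var(X) = E[X²] − (E[X])² = 72.8085 − 50.8426 = 21.9659.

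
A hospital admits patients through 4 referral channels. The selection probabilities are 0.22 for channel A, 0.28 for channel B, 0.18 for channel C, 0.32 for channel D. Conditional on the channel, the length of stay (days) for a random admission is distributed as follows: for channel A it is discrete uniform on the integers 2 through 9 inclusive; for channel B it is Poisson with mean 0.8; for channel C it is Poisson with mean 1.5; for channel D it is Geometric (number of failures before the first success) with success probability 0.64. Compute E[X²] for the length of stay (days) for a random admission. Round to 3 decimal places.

9.271

For each component E[X²] = Var + (mean)², giving A: 35.5; B: 1.44; C: 3.75; D: 1.19531.
Overall E[X²] = 0.22·35.5 + 0.28·1.44 + 0.18·3.75 + 0.32·1.19531 = 9.2707.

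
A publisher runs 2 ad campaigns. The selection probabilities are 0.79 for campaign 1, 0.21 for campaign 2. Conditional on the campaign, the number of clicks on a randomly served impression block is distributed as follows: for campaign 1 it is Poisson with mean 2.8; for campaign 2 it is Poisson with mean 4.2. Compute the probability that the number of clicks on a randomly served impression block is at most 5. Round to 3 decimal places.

Conditional on each campaign, P(X ≤ 5): 1: 0.93489; 2: 0.753143.
By total probability, P(X ≤ 5) = 0.79·0.93489 + 0.21·0.753143 = 0.896723.

0.897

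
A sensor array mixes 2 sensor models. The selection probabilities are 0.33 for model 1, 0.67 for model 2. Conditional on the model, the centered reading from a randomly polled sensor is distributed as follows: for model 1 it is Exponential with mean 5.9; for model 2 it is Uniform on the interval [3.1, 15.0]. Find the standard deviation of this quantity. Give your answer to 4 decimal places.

Per component, 1: μ=5.9, E[X²]=69.62; 2: μ=9.05, E[X²]=93.7033.
E[X] = 0.33·5.9 + 0.67·9.05 = 8.0105.
E[X²] = 0.33·69.62 + 0.67·93.7033 = 85.7558.
Var(X) = E[X²] − (E[X])² = 85.7558 − 64.1681 = 21.5877.
SD(X) = √21.5877 = 4.64626.

4.6463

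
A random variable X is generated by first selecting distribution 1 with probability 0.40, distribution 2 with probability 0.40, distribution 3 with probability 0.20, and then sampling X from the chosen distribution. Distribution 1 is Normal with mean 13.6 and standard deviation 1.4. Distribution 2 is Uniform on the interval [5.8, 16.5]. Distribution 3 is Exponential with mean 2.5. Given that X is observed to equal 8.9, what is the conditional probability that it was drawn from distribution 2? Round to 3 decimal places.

Likelihoods f(8.9 | ·): 1: 0.00101729; 2: 0.0934579; 3: 0.0113755.
Posterior ∝ prior × likelihood. Numerator for 2: 0.4·0.0934579 = 0.0373832.
Normalizing constant: 0.4·0.00101729 + 0.4·0.0934579 + 0.2·0.0113755 = 0.0400652.
P(2 | observation) = 0.0373832 / 0.0400652 = 0.933059.

0.933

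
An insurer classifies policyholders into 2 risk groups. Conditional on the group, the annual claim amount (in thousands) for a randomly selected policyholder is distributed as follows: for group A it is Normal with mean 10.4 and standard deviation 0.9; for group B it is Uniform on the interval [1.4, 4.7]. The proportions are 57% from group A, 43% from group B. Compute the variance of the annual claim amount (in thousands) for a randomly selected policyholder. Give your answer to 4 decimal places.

Per component, A: μ=10.4, E[X²]=108.97; B: μ=3.05, E[X²]=10.21.
E[X] = 0.57·10.4 + 0.43·3.05 = 7.2395.
E[X²] = 0.57·108.97 + 0.43·10.21 = 66.5032.
Var(X) = E[X²] − (E[X])² = 66.5032 − 52.4104 = 14.0928.

14.0928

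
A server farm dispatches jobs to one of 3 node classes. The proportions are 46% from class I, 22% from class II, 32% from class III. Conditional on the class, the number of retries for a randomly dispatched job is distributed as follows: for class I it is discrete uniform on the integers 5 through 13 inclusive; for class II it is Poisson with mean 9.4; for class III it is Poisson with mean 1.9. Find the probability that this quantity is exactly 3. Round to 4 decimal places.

Conditional on each class, P(X = 3): I: 0; II: 0.0114515; III: 0.170982.
By total probability, P(X = 3) = 0.46·0 + 0.22·0.0114515 + 0.32·0.170982 = 0.0572335.

0.0572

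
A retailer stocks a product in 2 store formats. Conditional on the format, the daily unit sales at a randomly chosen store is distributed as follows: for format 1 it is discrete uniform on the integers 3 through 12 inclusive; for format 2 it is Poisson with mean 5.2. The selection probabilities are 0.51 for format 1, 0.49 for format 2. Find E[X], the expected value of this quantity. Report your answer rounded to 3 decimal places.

6.373

Component means — 1: 7.5; 2: 5.2.
E[X] = 0.51·7.5 + 0.49·5.2 = 6.373.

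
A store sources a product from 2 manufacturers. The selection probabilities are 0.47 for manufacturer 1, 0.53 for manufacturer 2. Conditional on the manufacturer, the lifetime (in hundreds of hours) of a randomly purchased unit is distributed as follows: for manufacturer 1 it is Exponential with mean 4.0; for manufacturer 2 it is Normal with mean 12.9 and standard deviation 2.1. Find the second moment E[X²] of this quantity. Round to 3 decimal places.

105.575

For each component E[X²] = Var + (mean)², giving 1: 32; 2: 170.82.
Overall E[X²] = 0.47·32 + 0.53·170.82 = 105.575.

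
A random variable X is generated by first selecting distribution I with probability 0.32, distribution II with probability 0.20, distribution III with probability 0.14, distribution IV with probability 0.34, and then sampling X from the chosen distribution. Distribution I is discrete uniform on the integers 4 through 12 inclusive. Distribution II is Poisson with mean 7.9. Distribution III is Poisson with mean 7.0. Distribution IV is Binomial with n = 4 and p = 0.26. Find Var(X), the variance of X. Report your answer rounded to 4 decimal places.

Per component, I: μ=8, E[X²]=70.6667; II: μ=7.9, E[X²]=70.31; III: μ=7, E[X²]=56; IV: μ=1.04, E[X²]=1.8512.
E[X] = 0.32·8 + 0.2·7.9 + 0.14·7 + 0.34·1.04 = 5.4736.
E[X²] = 0.32·70.6667 + 0.2·70.31 + 0.14·56 + 0.34·1.8512 = 45.1447.
Var(X) = E[X²] − (E[X])² = 45.1447 − 29.9603 = 15.1844.

15.1844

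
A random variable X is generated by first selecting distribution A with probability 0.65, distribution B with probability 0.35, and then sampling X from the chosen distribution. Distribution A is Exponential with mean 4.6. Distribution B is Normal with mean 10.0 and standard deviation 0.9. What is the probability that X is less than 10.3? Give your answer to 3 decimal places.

0.801

Conditional on each component, P(X < 10.3): A: 0.893449; B: 0.630559.
By total probability, P(X < 10.3) = 0.65·0.893449 + 0.35·0.630559 = 0.801437.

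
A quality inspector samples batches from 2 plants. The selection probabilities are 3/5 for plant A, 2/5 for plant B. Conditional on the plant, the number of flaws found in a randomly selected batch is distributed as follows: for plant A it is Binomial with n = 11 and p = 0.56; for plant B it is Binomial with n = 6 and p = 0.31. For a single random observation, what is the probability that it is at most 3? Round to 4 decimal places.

0.4004

Conditional on each plant, P(X ≤ 3): A: 0.0531634; B: 0.921307.
By total probability, P(X ≤ 3) = 0.6·0.0531634 + 0.4·0.921307 = 0.400421.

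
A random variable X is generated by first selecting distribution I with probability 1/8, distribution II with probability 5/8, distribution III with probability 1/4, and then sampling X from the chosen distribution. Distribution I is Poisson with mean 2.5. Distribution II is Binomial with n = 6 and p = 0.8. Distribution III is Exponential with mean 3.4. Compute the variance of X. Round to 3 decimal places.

Per component, I: μ=2.5, E[X²]=8.75; II: μ=4.8, E[X²]=24; III: μ=3.4, E[X²]=23.12.
E[X] = 0.125·2.5 + 0.625·4.8 + 0.25·3.4 = 4.1625.
E[X²] = 0.125·8.75 + 0.625·24 + 0.25·23.12 = 21.8738.
Var(X) = E[X²] − (E[X])² = 21.8738 − 17.3264 = 4.54734.

4.547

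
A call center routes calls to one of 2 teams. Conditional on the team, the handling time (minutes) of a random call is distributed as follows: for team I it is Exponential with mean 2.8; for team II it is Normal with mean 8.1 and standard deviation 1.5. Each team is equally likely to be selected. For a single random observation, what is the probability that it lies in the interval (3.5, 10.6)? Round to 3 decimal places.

0.607

Conditional on each team, P(3.5 < X < 10.6): I: 0.263812; II: 0.951127.
By total probability, P(3.5 < X < 10.6) = 0.5·0.263812 + 0.5·0.951127 = 0.60747.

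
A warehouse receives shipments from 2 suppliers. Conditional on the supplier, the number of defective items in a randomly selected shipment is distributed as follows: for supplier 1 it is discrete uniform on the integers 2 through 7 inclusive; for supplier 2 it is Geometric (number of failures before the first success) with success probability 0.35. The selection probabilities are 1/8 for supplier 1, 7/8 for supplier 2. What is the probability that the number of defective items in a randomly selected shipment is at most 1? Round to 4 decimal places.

0.5053

Conditional on each supplier, P(X ≤ 1): 1: 0; 2: 0.5775.
By total probability, P(X ≤ 1) = 0.125·0 + 0.875·0.5775 = 0.505312.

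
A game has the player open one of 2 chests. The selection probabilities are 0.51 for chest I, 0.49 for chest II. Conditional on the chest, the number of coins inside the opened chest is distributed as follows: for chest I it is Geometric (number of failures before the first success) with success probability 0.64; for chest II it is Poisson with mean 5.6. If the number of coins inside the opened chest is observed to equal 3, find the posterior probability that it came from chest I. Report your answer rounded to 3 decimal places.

Likelihoods P(X=3 | ·): I: 0.0298598; II: 0.108234.
Posterior ∝ prior × likelihood. Numerator for I: 0.51·0.0298598 = 0.0152285.
Normalizing constant: 0.51·0.0298598 + 0.49·0.108234 = 0.0682632.
P(I | observation) = 0.0152285 / 0.0682632 = 0.223085.

0.223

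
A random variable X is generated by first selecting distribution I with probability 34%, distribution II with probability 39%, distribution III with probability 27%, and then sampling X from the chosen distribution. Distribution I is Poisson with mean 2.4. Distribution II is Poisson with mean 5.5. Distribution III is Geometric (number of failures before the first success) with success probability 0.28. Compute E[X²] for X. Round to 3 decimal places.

For each component E[X²] = Var + (mean)², giving I: 8.16; II: 35.75; III: 15.7959.
Overall E[X²] = 0.34·8.16 + 0.39·35.75 + 0.27·15.7959 = 20.9818.

20.982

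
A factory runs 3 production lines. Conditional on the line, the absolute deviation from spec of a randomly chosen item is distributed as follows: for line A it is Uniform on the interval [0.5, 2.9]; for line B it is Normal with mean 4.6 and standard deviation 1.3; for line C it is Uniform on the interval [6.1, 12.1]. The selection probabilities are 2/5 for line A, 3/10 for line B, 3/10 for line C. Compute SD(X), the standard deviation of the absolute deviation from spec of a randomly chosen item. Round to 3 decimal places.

3.317

Per component, A: μ=1.7, E[X²]=3.37; B: μ=4.6, E[X²]=22.85; C: μ=9.1, E[X²]=85.81.
E[X] = 0.4·1.7 + 0.3·4.6 + 0.3·9.1 = 4.79.
E[X²] = 0.4·3.37 + 0.3·22.85 + 0.3·85.81 = 33.946.
Var(X) = E[X²] − (E[X])² = 33.946 − 22.9441 = 11.0019.
SD(X) = √11.0019 = 3.31691.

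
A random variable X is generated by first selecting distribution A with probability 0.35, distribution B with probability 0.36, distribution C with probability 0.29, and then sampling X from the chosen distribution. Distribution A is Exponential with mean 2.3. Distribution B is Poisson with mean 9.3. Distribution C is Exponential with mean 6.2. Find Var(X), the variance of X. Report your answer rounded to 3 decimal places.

25.068

Per component, A: μ=2.3, E[X²]=10.58; B: μ=9.3, E[X²]=95.79; C: μ=6.2, E[X²]=76.88.
E[X] = 0.35·2.3 + 0.36·9.3 + 0.29·6.2 = 5.951.
E[X²] = 0.35·10.58 + 0.36·95.79 + 0.29·76.88 = 60.4826.
Var(X) = E[X²] − (E[X])² = 60.4826 − 35.4144 = 25.0682.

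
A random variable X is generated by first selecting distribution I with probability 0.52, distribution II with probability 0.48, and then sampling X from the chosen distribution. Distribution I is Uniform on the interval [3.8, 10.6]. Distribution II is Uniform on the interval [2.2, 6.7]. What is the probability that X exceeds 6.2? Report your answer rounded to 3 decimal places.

Conditional on each component, P(X > 6.2): I: 0.647059; II: 0.111111.
By total probability, P(X > 6.2) = 0.52·0.647059 + 0.48·0.111111 = 0.389804.

0.390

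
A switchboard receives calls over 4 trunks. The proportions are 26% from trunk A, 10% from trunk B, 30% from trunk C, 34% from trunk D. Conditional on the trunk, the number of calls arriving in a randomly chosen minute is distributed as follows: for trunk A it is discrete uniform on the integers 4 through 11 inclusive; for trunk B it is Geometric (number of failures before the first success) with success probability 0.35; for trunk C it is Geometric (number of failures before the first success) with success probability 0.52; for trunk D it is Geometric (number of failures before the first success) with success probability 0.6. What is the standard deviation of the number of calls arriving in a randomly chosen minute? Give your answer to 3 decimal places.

3.349

Per component, A: μ=7.5, E[X²]=61.5; B: μ=1.85714, E[X²]=8.7551; C: μ=0.923077, E[X²]=2.62722; D: μ=0.666667, E[X²]=1.55556.
E[X] = 0.26·7.5 + 0.1·1.85714 + 0.3·0.923077 + 0.34·0.666667 = 2.6393.
E[X²] = 0.26·61.5 + 0.1·8.7551 + 0.3·2.62722 + 0.34·1.55556 = 18.1826.
Var(X) = E[X²] − (E[X])² = 18.1826 − 6.96593 = 11.2166.
SD(X) = √11.2166 = 3.34913.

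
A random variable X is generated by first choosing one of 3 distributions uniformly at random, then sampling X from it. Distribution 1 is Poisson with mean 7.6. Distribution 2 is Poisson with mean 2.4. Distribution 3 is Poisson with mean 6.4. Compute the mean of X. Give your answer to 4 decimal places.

5.4667

Component means — 1: 7.6; 2: 2.4; 3: 6.4.
E[X] = 0.333333·7.6 + 0.333333·2.4 + 0.333333·6.4 = 5.46667.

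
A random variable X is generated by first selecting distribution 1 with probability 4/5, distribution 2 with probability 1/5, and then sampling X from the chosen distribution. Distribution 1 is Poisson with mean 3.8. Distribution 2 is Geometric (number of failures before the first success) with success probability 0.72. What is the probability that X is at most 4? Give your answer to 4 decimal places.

Conditional on each component, P(X ≤ 4): 1: 0.667844; 2: 0.998279.
By total probability, P(X ≤ 4) = 0.8·0.667844 + 0.2·0.998279 = 0.733931.

0.7339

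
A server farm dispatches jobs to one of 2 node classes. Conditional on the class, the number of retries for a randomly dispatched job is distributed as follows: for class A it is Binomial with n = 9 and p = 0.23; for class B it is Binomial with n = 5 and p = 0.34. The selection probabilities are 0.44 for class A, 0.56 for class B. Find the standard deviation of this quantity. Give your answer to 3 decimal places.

Per component, A: μ=2.07, E[X²]=5.8788; B: μ=1.7, E[X²]=4.012.
E[X] = 0.44·2.07 + 0.56·1.7 = 1.8628.
E[X²] = 0.44·5.8788 + 0.56·4.012 = 4.83339.
Var(X) = E[X²] − (E[X])² = 4.83339 − 3.47002 = 1.36337.
SD(X) = √1.36337 = 1.16763.

1.168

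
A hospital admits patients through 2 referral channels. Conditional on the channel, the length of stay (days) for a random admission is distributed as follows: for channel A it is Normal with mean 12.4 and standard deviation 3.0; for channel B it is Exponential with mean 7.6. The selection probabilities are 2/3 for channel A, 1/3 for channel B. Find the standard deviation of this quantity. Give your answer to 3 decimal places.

Per component, A: μ=12.4, E[X²]=162.76; B: μ=7.6, E[X²]=115.52.
E[X] = 0.666667·12.4 + 0.333333·7.6 = 10.8.
E[X²] = 0.666667·162.76 + 0.333333·115.52 = 147.013.
Var(X) = E[X²] − (E[X])² = 147.013 − 116.64 = 30.3733.
SD(X) = √30.3733 = 5.5112.

5.511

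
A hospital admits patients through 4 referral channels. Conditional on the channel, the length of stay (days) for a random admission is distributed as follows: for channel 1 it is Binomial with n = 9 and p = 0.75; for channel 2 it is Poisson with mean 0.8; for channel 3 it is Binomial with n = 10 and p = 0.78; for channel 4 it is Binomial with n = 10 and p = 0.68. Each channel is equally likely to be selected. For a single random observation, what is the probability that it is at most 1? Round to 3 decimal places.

0.202

Conditional on each channel, P(X ≤ 1): 1: 0.000106812; 2: 0.808792; 3: 9.6823e-06; 4: 0.000250513.
By total probability, P(X ≤ 1) = 0.25·0.000106812 + 0.25·0.808792 + 0.25·9.6823e-06 + 0.25·0.000250513 = 0.20229.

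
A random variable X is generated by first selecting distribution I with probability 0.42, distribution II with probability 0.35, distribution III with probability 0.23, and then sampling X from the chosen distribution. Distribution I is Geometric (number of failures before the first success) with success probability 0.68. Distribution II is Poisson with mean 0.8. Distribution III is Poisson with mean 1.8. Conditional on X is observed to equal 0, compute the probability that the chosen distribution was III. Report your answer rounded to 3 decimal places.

0.079

Likelihoods P(X=0 | ·): I: 0.68; II: 0.449329; III: 0.165299.
Posterior ∝ prior × likelihood. Numerator for III: 0.23·0.165299 = 0.0380187.
Normalizing constant: 0.42·0.68 + 0.35·0.449329 + 0.23·0.165299 = 0.480884.
P(III | observation) = 0.0380187 / 0.480884 = 0.0790601.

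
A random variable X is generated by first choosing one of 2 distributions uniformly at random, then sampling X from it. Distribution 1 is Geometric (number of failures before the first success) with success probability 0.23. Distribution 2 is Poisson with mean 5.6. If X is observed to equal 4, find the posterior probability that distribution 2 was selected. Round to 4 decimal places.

0.6521

Likelihoods P(X=4 | ·): 1: 0.080852; 2: 0.151528.
Posterior ∝ prior × likelihood. Numerator for 2: 0.5·0.151528 = 0.0757638.
Normalizing constant: 0.5·0.080852 + 0.5·0.151528 = 0.11619.
P(2 | observation) = 0.0757638 / 0.11619 = 0.652069.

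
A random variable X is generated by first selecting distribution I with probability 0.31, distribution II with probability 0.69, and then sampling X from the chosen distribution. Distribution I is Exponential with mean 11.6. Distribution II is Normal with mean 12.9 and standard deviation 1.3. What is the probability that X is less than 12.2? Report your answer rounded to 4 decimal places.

Conditional on each component, P(X < 12.2): I: 0.650665; II: 0.295129.
By total probability, P(X < 12.2) = 0.31·0.650665 + 0.69·0.295129 = 0.405345.

0.4053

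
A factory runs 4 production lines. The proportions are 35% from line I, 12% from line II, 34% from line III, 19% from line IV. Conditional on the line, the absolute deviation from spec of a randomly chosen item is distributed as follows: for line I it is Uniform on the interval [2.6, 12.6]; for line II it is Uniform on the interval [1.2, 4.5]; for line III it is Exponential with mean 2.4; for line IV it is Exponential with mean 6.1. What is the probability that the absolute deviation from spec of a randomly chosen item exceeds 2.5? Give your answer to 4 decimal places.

Conditional on each line, P(X > 2.5): I: 1; II: 0.606061; III: 0.352866; IV: 0.663759.
By total probability, P(X > 2.5) = 0.35·1 + 0.12·0.606061 + 0.34·0.352866 + 0.19·0.663759 = 0.668816.

0.6688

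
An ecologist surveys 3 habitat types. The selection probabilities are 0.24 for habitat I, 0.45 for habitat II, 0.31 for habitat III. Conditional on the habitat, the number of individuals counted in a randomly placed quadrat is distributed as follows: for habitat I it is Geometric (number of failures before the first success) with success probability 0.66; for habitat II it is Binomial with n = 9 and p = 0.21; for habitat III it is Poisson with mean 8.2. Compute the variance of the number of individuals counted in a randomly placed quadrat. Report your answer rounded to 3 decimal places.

13.554

Per component, I: μ=0.515152, E[X²]=1.04591; II: μ=1.89, E[X²]=5.0652; III: μ=8.2, E[X²]=75.44.
E[X] = 0.24·0.515152 + 0.45·1.89 + 0.31·8.2 = 3.51614.
E[X²] = 0.24·1.04591 + 0.45·5.0652 + 0.31·75.44 = 25.9168.
Var(X) = E[X²] − (E[X])² = 25.9168 − 12.3632 = 13.5535.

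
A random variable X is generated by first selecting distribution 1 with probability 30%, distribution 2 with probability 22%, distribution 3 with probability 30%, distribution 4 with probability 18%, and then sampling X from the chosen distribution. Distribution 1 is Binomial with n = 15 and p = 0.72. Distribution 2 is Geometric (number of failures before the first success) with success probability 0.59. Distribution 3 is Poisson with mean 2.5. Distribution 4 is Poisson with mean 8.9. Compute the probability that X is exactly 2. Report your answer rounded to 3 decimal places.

0.100

Conditional on each component, P(X = 2): 1: 3.53923e-06; 2: 0.099179; 3: 0.256516; 4: 0.00540168.
By total probability, P(X = 2) = 0.3·3.53923e-06 + 0.22·0.099179 + 0.3·0.256516 + 0.18·0.00540168 = 0.0997474.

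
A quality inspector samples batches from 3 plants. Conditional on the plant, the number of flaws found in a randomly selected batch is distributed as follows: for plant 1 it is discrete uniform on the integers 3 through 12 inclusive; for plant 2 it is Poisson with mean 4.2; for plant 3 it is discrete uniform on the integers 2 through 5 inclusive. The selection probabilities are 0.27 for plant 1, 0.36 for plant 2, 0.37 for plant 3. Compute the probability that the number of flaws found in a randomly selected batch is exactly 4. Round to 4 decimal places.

0.1895

Conditional on each plant, P(X = 4): 1: 0.1; 2: 0.194424; 3: 0.25.
By total probability, P(X = 4) = 0.27·0.1 + 0.36·0.194424 + 0.37·0.25 = 0.189493.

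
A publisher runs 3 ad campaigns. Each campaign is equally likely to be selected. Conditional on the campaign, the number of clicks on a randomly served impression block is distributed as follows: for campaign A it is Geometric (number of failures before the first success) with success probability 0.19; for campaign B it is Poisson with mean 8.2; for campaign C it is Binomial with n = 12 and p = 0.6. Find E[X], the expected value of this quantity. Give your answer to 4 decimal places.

Component means — A: 4.26316; B: 8.2; C: 7.2.
E[X] = 0.333333·4.26316 + 0.333333·8.2 + 0.333333·7.2 = 6.55439.

6.5544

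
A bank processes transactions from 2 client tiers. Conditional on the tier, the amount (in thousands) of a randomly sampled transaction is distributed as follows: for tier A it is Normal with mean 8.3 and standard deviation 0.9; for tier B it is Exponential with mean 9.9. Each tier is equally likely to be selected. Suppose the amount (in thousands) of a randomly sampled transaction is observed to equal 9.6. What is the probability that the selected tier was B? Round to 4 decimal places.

0.1970

Likelihoods f(9.6 | ·): A: 0.156173; B: 0.0383028.
Posterior ∝ prior × likelihood. Numerator for B: 0.5·0.0383028 = 0.0191514.
Normalizing constant: 0.5·0.156173 + 0.5·0.0383028 = 0.0972381.
P(B | observation) = 0.0191514 / 0.0972381 = 0.196954.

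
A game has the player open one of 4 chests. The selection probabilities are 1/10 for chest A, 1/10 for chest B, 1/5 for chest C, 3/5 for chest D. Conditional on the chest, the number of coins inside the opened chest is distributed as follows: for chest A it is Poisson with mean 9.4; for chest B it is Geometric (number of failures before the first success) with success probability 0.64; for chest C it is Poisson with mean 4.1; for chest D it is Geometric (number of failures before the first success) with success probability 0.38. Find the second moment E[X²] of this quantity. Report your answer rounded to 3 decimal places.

For each component E[X²] = Var + (mean)², giving A: 97.76; B: 1.19531; C: 20.91; D: 6.95568.
Overall E[X²] = 0.1·97.76 + 0.1·1.19531 + 0.2·20.91 + 0.6·6.95568 = 18.2509.

18.251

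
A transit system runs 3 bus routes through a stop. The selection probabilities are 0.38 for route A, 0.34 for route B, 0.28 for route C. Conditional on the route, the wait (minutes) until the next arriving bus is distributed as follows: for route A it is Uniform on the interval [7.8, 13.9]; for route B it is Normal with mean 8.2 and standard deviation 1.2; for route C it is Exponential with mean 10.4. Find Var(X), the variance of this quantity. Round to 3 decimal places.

Per component, A: μ=10.85, E[X²]=120.823; B: μ=8.2, E[X²]=68.68; C: μ=10.4, E[X²]=216.32.
E[X] = 0.38·10.85 + 0.34·8.2 + 0.28·10.4 = 9.823.
E[X²] = 0.38·120.823 + 0.34·68.68 + 0.28·216.32 = 129.834.
Var(X) = E[X²] − (E[X])² = 129.834 − 96.4913 = 33.3423.

33.342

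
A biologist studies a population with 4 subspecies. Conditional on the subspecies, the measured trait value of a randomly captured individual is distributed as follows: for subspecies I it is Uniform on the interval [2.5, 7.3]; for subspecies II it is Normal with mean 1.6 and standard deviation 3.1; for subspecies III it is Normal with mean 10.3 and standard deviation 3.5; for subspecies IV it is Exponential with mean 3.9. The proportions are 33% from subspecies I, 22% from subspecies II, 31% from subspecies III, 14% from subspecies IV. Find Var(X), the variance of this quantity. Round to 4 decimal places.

Per component, I: μ=4.9, E[X²]=25.93; II: μ=1.6, E[X²]=12.17; III: μ=10.3, E[X²]=118.34; IV: μ=3.9, E[X²]=30.42.
E[X] = 0.33·4.9 + 0.22·1.6 + 0.31·10.3 + 0.14·3.9 = 5.708.
E[X²] = 0.33·25.93 + 0.22·12.17 + 0.31·118.34 + 0.14·30.42 = 52.1785.
Var(X) = E[X²] − (E[X])² = 52.1785 − 32.5813 = 19.5972.

19.5972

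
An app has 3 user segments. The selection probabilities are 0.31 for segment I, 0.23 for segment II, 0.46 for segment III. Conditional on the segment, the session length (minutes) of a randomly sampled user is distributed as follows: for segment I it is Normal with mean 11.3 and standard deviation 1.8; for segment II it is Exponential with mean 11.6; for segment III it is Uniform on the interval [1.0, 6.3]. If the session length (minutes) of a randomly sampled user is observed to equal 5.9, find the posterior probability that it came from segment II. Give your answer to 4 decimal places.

Likelihoods f(5.9 | ·): I: 0.00246214; II: 0.0518383; III: 0.188679.
Posterior ∝ prior × likelihood. Numerator for II: 0.23·0.0518383 = 0.0119228.
Normalizing constant: 0.31·0.00246214 + 0.23·0.0518383 + 0.46·0.188679 = 0.0994785.
P(II | observation) = 0.0119228 / 0.0994785 = 0.119853.

0.1199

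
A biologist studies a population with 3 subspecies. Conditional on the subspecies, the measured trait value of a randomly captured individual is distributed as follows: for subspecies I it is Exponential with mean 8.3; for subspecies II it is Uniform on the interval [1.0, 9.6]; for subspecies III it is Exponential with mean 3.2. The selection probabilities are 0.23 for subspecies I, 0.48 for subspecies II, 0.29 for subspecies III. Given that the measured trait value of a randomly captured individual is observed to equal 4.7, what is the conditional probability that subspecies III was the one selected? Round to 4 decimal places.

0.2258

Likelihoods f(4.7 | ·): I: 0.0683906; II: 0.116279; III: 0.0719416.
Posterior ∝ prior × likelihood. Numerator for III: 0.29·0.0719416 = 0.0208631.
Normalizing constant: 0.23·0.0683906 + 0.48·0.116279 + 0.29·0.0719416 = 0.0924068.
P(III | observation) = 0.0208631 / 0.0924068 = 0.225774.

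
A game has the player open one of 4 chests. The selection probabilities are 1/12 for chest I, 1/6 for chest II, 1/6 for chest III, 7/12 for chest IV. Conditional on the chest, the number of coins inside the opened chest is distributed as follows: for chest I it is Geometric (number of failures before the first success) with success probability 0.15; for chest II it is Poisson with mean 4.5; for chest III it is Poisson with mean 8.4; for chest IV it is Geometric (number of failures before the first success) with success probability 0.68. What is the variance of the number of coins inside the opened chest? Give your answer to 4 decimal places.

Per component, I: μ=5.66667, E[X²]=69.8889; II: μ=4.5, E[X²]=24.75; III: μ=8.4, E[X²]=78.96; IV: μ=0.470588, E[X²]=0.913495.
E[X] = 0.0833333·5.66667 + 0.166667·4.5 + 0.166667·8.4 + 0.583333·0.470588 = 2.89673.
E[X²] = 0.0833333·69.8889 + 0.166667·24.75 + 0.166667·78.96 + 0.583333·0.913495 = 23.6419.
Var(X) = E[X²] − (E[X])² = 23.6419 − 8.39106 = 15.2509.

15.2509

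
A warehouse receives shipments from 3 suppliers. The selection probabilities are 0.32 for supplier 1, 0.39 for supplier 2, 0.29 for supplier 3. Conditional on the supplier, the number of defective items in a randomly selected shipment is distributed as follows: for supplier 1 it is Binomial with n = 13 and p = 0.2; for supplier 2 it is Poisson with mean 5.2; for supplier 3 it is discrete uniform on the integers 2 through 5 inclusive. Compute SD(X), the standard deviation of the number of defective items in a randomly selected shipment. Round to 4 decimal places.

Per component, 1: μ=2.6, E[X²]=8.84; 2: μ=5.2, E[X²]=32.24; 3: μ=3.5, E[X²]=13.5.
E[X] = 0.32·2.6 + 0.39·5.2 + 0.29·3.5 = 3.875.
E[X²] = 0.32·8.84 + 0.39·32.24 + 0.29·13.5 = 19.3174.
Var(X) = E[X²] − (E[X])² = 19.3174 − 15.0156 = 4.30177.
SD(X) = √4.30177 = 2.07407.

2.0741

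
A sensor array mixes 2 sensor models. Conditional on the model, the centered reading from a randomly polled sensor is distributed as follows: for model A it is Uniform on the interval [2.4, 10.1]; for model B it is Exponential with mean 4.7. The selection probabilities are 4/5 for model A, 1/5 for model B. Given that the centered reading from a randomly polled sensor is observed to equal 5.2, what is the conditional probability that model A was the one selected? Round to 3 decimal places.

Likelihoods f(5.2 | ·): A: 0.12987; B: 0.070373.
Posterior ∝ prior × likelihood. Numerator for A: 0.8·0.12987 = 0.103896.
Normalizing constant: 0.8·0.12987 + 0.2·0.070373 = 0.117971.
P(A | observation) = 0.103896 / 0.117971 = 0.880694.

0.881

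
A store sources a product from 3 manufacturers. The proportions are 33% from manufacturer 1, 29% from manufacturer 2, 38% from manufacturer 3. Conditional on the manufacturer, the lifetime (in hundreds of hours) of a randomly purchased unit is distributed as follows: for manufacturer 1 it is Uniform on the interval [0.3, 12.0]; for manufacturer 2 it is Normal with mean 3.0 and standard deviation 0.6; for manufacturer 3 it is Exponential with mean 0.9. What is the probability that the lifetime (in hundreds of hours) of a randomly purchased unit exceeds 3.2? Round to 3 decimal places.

0.366

Conditional on each manufacturer, P(X > 3.2): 1: 0.752137; 2: 0.369441; 3: 0.0285655.
By total probability, P(X > 3.2) = 0.33·0.752137 + 0.29·0.369441 + 0.38·0.0285655 = 0.366198.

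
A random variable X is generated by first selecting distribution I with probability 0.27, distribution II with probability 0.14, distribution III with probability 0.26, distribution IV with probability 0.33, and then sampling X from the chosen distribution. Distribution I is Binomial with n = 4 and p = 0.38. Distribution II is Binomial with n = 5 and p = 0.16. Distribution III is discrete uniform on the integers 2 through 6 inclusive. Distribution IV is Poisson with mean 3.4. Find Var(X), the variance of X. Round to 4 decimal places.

Per component, I: μ=1.52, E[X²]=3.2528; II: μ=0.8, E[X²]=1.312; III: μ=4, E[X²]=18; IV: μ=3.4, E[X²]=14.96.
E[X] = 0.27·1.52 + 0.14·0.8 + 0.26·4 + 0.33·3.4 = 2.6844.
E[X²] = 0.27·3.2528 + 0.14·1.312 + 0.26·18 + 0.33·14.96 = 10.6787.
Var(X) = E[X²] − (E[X])² = 10.6787 − 7.206 = 3.47273.

3.4727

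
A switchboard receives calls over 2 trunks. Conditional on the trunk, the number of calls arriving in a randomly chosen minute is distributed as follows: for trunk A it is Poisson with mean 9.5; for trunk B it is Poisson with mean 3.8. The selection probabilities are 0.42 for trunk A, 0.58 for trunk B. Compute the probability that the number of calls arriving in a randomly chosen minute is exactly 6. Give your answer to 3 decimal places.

0.086

Conditional on each trunk, P(X = 6): A: 0.0764208; B: 0.0935513.
By total probability, P(X = 6) = 0.42·0.0764208 + 0.58·0.0935513 = 0.0863565.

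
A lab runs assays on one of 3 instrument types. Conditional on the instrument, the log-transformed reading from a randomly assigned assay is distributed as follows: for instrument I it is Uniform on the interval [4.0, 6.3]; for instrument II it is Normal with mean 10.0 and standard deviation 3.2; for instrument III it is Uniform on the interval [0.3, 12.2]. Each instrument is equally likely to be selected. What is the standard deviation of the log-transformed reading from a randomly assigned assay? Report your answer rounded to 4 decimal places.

Per component, I: μ=5.15, E[X²]=26.9633; II: μ=10, E[X²]=110.24; III: μ=6.25, E[X²]=50.8633.
E[X] = 0.333333·5.15 + 0.333333·10 + 0.333333·6.25 = 7.13333.
E[X²] = 0.333333·26.9633 + 0.333333·110.24 + 0.333333·50.8633 = 62.6889.
Var(X) = E[X²] − (E[X])² = 62.6889 − 50.8844 = 11.8044.
SD(X) = √11.8044 = 3.43576.

3.4358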